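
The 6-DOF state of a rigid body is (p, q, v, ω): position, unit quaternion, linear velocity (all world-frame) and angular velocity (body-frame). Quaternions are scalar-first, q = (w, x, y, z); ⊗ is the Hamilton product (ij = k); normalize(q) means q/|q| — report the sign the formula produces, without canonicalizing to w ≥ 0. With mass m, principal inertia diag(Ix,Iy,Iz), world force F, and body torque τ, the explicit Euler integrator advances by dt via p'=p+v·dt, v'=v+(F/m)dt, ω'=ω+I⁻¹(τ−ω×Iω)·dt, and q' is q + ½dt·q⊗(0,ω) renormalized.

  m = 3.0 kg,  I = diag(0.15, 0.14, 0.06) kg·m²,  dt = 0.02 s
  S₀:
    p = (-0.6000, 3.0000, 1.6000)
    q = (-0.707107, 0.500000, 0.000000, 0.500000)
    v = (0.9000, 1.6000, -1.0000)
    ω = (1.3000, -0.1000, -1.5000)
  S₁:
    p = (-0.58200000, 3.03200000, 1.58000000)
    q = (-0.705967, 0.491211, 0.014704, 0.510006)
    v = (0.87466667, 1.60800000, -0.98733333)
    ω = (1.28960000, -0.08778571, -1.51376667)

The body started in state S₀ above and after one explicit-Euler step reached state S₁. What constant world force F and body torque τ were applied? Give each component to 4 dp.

Δv = v₁−v₀ = (-0.02533333, 0.00800000, 0.01266667)
F = m·Δv/dt = (-3.8000, 1.2000, 1.9000)
Δω = ω₁−ω₀ = (-0.01040000, 0.01221429, -0.01376667)
ω₀×(Iω₀) = (-0.0120, -0.1755, 0.0013)
applied torque τ = (-0.0900, -0.0900, -0.0400)

F = (-3.8000, 1.2000, 1.9000)
τ = (-0.0900, -0.0900, -0.0400)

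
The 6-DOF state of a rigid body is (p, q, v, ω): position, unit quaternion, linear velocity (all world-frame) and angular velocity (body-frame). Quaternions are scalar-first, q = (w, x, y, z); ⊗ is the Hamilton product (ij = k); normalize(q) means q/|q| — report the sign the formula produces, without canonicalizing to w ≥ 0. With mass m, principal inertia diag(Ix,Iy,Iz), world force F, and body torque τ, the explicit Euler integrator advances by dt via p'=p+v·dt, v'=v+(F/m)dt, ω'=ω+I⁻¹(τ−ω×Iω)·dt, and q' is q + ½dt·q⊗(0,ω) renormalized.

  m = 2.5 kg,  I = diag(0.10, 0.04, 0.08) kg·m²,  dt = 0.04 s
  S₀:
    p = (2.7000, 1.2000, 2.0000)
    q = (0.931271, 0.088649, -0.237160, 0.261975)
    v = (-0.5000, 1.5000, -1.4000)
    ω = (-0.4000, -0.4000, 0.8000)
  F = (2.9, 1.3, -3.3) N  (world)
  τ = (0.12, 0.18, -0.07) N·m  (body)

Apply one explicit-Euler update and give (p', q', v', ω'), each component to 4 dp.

p' = (2.6800, 1.2600, 1.9440)
q' = (0.9257, 0.0795, -0.2481, 0.2742)
v' = (-0.4536, 1.5208, -1.4528)
ω' = (-0.3469, -0.2136, 0.7698)

new position p' = (2.6800, 1.2600, 1.9440)
new velocity v' = (-0.4536, 1.5208, -1.4528)
precession coupling ω×(Iω) = (-0.0128, -0.0064, -0.0096)
angular accel α = (1.3280, 4.6600, -0.7550)
ω + α·dt = (-0.3469, -0.2136, 0.7698)
2q̇ = q⊗(0,ω) = (-0.2689844, -0.4574464, -0.5482176, 0.6146932)
updated quaternion q' = (0.9257, 0.0795, -0.2481, 0.2742)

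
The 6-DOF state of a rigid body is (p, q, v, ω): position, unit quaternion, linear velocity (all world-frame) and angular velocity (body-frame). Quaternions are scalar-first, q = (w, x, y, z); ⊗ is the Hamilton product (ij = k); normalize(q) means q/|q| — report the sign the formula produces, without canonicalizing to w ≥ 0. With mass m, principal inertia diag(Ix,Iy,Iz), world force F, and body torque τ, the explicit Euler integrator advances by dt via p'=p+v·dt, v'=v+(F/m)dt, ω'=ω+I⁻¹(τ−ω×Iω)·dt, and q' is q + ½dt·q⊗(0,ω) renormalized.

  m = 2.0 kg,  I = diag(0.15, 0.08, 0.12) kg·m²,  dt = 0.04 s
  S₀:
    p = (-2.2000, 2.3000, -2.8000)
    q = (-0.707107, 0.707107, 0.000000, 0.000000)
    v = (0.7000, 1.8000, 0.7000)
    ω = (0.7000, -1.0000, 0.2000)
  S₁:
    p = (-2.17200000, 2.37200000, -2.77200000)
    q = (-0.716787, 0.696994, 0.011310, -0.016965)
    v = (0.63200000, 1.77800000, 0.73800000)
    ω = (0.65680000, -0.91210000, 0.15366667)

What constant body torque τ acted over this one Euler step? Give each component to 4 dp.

rate change Δω = (-0.04320000, 0.08790000, -0.04633333)
I·α + gyro = (-0.1700, 0.1800, -0.0900)

τ = (-0.1700, 0.1800, -0.0900)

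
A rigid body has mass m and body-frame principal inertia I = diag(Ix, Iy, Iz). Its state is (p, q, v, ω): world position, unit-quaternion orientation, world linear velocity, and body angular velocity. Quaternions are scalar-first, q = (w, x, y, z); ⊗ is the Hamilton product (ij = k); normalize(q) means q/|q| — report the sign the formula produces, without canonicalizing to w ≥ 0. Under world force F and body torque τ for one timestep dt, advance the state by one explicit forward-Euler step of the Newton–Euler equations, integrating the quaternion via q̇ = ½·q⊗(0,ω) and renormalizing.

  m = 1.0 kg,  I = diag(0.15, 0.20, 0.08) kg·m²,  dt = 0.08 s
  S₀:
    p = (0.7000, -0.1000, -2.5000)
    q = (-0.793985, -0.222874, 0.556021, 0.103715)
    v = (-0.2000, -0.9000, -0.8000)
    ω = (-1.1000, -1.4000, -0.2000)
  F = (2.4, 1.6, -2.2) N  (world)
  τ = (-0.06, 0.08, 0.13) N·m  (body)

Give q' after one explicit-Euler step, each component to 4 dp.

q' = (-0.7698, -0.1861, 0.5926, 0.1466)

q⊗(0,ω) = (0.5540110, 0.9073803, 0.9529177, 1.0824437)
updated quaternion q' = (-0.7698, -0.1861, 0.5926, 0.1466)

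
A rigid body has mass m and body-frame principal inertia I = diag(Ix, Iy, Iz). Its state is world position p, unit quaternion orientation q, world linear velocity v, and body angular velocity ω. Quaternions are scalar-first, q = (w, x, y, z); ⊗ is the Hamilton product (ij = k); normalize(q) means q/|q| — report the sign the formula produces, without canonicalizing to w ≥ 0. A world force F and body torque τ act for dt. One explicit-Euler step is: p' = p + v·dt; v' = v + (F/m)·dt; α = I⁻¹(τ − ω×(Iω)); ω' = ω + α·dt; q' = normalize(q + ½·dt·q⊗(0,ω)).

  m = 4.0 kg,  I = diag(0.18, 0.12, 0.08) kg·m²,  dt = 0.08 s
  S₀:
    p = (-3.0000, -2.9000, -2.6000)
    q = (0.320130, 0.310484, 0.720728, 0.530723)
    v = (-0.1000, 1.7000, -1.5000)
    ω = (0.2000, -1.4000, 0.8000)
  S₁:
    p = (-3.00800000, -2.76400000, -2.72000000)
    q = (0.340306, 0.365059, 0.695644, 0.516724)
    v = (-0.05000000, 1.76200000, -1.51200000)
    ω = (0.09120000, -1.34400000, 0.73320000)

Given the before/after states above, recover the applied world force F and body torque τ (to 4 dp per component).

Δv = v₁−v₀ = (0.05000000, 0.06200000, -0.01200000)
m·(v₁−v₀)/dt = (2.5000, 3.1000, -0.6000)
rate change Δω = (-0.10880000, 0.05600000, -0.06680000)
gyro term ω₀×Iω₀ = (0.0448, 0.0160, 0.0168)
applied torque τ = (-0.2000, 0.1000, -0.0500)

F = (2.5000, 3.1000, -0.6000)
τ = (-0.2000, 0.1000, -0.0500)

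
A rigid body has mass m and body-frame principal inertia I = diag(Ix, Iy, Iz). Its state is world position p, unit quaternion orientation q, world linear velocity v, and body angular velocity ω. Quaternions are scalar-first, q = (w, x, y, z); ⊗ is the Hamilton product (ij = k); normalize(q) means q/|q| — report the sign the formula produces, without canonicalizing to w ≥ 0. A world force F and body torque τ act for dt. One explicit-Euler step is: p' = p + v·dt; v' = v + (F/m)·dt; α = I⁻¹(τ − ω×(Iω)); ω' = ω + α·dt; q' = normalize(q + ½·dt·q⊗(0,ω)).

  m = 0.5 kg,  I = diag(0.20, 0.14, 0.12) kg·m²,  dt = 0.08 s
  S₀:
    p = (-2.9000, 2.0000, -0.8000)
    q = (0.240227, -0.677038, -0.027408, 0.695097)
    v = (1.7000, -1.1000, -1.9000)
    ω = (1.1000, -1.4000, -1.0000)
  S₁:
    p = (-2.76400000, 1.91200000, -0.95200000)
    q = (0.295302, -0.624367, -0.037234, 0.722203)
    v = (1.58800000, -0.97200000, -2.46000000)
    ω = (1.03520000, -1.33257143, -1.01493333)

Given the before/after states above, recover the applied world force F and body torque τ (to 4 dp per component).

rate change Δω = (-0.06480000, 0.06742857, -0.01493333)
ω₀×(Iω₀) = (-0.0280, -0.0880, 0.0924)
applied torque τ = (-0.1900, 0.0300, 0.0700)
Δv = v₁−v₀ = (-0.11200000, 0.12800000, -0.56000000)
F = m·Δv/dt = (-0.7000, 0.8000, -3.5000)

F = (-0.7000, 0.8000, -3.5000)
τ = (-0.1900, 0.0300, 0.0700)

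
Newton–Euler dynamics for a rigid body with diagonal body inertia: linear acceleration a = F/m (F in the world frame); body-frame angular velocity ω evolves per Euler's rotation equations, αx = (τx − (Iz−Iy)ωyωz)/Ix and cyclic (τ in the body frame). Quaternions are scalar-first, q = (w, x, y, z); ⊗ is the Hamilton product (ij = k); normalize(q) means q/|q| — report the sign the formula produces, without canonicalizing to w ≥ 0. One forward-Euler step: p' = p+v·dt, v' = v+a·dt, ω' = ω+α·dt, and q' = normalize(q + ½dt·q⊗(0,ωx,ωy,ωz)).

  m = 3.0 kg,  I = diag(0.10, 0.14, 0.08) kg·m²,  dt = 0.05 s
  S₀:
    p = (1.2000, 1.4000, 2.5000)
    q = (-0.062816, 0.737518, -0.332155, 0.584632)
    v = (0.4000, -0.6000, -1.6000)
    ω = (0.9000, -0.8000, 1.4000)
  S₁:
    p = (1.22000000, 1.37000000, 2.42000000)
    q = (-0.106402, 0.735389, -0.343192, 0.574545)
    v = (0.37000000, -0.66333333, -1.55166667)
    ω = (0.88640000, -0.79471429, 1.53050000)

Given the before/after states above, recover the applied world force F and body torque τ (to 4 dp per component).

F = (-1.8000, -3.8000, 2.9000)
τ = (0.0400, 0.0400, 0.1800)

Δω = ω₁−ω₀ = (-0.01360000, 0.00528571, 0.13050000)
applied torque τ = (0.0400, 0.0400, 0.1800)
Δv = v₁−v₀ = (-0.03000000, -0.06333333, 0.04833333)
applied force F = (-1.8000, -3.8000, 2.9000)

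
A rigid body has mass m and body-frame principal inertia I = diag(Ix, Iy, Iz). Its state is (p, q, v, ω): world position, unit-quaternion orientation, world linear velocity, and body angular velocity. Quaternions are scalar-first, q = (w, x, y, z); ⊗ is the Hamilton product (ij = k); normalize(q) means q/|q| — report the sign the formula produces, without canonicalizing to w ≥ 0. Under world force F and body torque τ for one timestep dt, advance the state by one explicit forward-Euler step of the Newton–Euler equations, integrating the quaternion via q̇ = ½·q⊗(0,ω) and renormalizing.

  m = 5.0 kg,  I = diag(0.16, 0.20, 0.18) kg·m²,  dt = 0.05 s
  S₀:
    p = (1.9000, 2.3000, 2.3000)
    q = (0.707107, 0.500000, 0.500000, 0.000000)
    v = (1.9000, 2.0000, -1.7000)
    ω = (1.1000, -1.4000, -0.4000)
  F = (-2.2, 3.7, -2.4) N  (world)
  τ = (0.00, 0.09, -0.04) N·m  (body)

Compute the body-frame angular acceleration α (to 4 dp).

α = (0.0700, 0.4060, 0.1200)

precession coupling ω×(Iω) = (-0.0112, 0.0088, -0.0616)
(τ − ω×Iω)/I = (0.0700, 0.4060, 0.1200)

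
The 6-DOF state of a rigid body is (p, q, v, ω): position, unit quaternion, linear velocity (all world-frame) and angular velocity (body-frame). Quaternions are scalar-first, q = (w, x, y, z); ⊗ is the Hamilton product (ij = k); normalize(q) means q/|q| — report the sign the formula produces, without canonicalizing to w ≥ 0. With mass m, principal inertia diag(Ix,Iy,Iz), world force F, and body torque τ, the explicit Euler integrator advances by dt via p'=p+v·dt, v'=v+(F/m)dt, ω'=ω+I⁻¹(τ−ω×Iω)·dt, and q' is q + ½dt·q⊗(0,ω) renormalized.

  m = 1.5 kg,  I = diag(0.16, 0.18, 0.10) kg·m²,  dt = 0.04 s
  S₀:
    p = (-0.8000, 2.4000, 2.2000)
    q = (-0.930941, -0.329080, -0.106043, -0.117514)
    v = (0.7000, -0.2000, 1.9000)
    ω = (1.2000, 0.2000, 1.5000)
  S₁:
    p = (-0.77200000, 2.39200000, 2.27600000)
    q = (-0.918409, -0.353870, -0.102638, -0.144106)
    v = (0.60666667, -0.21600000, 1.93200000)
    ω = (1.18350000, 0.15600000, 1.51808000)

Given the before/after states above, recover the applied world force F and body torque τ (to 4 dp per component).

rate change Δω = (-0.01650000, -0.04400000, 0.01808000)
precession coupling = (-0.0240, 0.1080, 0.0048)
applied torque τ = (-0.0900, -0.0900, 0.0500)
v₁ − v₀ = (-0.09333333, -0.01600000, 0.03200000)
F = m·Δv/dt = (-3.5000, -0.6000, 1.2000)

F = (-3.5000, -0.6000, 1.2000)
τ = (-0.0900, -0.0900, 0.0500)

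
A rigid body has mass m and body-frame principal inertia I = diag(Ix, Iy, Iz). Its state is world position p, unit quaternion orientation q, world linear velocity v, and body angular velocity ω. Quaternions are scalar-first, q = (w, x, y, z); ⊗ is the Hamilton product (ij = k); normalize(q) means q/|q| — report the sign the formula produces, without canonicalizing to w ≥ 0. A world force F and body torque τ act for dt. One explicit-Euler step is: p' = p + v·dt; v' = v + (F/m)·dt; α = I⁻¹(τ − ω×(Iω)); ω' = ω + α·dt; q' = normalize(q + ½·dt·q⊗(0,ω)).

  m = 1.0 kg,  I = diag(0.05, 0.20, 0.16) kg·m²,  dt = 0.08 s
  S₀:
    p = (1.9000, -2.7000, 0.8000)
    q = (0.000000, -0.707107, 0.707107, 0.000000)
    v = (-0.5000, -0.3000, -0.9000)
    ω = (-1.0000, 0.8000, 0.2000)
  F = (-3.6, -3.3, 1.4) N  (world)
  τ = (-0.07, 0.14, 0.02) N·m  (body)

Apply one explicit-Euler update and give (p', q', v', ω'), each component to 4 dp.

α = I⁻¹(τ − ω×Iω) = (-1.2720, 0.5900, 0.8750)
ω + α·dt = (-1.1018, 0.8472, 0.2700)
Hamilton product q⊗(0,ω) = (-1.2727926, 0.1414214, 0.1414214, 0.1414214)
updated quaternion q' = (-0.0508, -0.7005, 0.7118, 0.0056)
linear accel F/m = (-3.6000, -3.3000, 1.4000)
new position p' = (1.8600, -2.7240, 0.7280)
new velocity v' = (-0.7880, -0.5640, -0.7880)

p' = (1.8600, -2.7240, 0.7280)
q' = (-0.0508, -0.7005, 0.7118, 0.0056)
v' = (-0.7880, -0.5640, -0.7880)
ω' = (-1.1018, 0.8472, 0.2700)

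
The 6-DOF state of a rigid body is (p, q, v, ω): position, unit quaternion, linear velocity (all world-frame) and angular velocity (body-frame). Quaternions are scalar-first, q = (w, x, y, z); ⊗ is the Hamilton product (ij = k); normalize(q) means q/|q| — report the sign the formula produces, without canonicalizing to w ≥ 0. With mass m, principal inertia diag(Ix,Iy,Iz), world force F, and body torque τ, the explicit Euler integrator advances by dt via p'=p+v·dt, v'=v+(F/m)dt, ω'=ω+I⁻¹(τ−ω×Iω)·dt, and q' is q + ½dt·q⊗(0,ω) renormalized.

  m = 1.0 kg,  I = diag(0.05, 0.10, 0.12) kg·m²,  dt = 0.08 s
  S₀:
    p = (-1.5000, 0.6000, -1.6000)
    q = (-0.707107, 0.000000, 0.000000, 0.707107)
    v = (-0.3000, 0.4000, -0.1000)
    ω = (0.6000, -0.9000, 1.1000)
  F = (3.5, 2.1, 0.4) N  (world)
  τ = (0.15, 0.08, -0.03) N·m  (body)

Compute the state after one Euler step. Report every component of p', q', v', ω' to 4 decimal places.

p' = (-1.5240, 0.6320, -1.6080)
q' = (-0.7368, 0.0085, 0.0423, 0.6747)
v' = (-0.0200, 0.5680, -0.0680)
ω' = (0.8717, -0.7990, 1.0980)

gyro term ω×Iω = (-0.0198, -0.0462, -0.0270)
α = I⁻¹(τ − ω×Iω) = (3.3960, 1.2620, -0.0250)
ω + α·dt = (0.8717, -0.7990, 1.0980)
Hamilton product q⊗(0,ω) = (-0.7778177, 0.2121321, 1.0606605, -0.7778177)
q + ½dt·q⊗(0,ω), renormalized = (-0.7368, 0.0085, 0.0423, 0.6747)
linear accel F/m = (3.5000, 2.1000, 0.4000)
p + v·dt = (-1.5240, 0.6320, -1.6080)
v + (F/m)dt = (-0.0200, 0.5680, -0.0680)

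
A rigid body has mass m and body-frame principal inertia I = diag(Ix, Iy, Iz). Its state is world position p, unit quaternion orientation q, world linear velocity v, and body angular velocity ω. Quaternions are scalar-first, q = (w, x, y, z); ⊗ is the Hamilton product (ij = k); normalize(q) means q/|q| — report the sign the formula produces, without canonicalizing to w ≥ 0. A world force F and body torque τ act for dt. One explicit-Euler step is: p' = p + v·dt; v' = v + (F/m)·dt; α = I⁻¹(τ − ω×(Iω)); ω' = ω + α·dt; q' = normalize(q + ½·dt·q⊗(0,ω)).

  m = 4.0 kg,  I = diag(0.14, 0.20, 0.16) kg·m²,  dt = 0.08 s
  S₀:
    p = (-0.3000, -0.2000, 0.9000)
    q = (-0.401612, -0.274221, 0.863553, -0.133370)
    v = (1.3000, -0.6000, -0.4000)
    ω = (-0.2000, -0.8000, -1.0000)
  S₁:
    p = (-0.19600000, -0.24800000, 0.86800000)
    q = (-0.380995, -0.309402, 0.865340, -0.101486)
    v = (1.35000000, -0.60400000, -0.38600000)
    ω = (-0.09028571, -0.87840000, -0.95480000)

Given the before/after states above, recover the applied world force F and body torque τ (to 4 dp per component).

F = (2.5000, -0.2000, 0.7000)
τ = (0.1600, -0.2000, 0.1000)

ω₁ − ω₀ = (0.10971429, -0.07840000, 0.04520000)
I·α + gyro = (0.1600, -0.2000, 0.1000)
v₁ − v₀ = (0.05000000, -0.00400000, 0.01400000)
F = m·Δv/dt = (2.5000, -0.2000, 0.7000)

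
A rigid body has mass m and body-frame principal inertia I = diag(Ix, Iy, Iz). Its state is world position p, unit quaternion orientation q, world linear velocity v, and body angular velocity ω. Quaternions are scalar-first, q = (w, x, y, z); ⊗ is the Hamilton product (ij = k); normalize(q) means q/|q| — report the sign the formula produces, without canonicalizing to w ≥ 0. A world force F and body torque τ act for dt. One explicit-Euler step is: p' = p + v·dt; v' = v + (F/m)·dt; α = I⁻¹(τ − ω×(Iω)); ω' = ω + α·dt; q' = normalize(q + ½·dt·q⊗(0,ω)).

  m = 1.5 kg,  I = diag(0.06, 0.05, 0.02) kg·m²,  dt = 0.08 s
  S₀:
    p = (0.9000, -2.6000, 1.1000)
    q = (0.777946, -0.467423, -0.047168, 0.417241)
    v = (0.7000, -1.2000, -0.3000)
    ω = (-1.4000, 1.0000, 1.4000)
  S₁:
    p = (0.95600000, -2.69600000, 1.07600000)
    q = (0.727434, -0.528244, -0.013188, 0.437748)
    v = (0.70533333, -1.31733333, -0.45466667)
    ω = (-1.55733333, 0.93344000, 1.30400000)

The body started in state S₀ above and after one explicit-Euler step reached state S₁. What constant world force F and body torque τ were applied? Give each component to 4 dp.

Δv = v₁−v₀ = (0.00533333, -0.11733333, -0.15466667)
applied force F = (0.1000, -2.2000, -2.9000)
rate change Δω = (-0.15733333, -0.06656000, -0.09600000)
τ = I·(Δω/dt) + ω₀×(Iω₀) = (-0.1600, -0.1200, -0.0100)

F = (0.1000, -2.2000, -2.9000)
τ = (-0.1600, -0.1200, -0.0100)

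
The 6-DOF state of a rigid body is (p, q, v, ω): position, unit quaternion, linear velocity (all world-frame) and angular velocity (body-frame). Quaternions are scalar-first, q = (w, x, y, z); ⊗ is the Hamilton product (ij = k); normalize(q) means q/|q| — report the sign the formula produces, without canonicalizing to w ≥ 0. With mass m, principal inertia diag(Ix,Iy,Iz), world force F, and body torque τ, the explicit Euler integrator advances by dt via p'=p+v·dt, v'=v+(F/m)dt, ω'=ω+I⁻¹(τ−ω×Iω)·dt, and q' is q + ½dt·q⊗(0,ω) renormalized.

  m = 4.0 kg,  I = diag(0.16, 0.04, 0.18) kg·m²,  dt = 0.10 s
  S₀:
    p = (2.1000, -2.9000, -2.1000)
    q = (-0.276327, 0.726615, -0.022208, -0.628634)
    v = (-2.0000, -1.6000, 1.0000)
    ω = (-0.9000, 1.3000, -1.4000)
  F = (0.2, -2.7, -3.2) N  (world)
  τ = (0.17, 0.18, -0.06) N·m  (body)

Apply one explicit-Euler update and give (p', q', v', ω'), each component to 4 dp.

p' = (1.9000, -3.0600, -2.0000)
q' = (-0.2846, 0.7771, 0.0388, -0.5599)
v' = (-1.9950, -1.6675, 0.9200)
ω' = (-0.6345, 1.8130, -1.5113)

linear accel F/m = (0.0500, -0.6750, -0.8000)
p + v·dt = (1.9000, -3.0600, -2.0000)
v' = v + a·dt = (-1.9950, -1.6675, 0.9200)
angular accel α = (2.6550, 5.1300, -1.1133)
new body rate ω' = (-0.6345, 1.8130, -1.5113)
Hamilton product q⊗(0,ω) = (-0.1972637, 1.0970097, 1.2238065, 1.3114701)
updated quaternion q' = (-0.2846, 0.7771, 0.0388, -0.5599)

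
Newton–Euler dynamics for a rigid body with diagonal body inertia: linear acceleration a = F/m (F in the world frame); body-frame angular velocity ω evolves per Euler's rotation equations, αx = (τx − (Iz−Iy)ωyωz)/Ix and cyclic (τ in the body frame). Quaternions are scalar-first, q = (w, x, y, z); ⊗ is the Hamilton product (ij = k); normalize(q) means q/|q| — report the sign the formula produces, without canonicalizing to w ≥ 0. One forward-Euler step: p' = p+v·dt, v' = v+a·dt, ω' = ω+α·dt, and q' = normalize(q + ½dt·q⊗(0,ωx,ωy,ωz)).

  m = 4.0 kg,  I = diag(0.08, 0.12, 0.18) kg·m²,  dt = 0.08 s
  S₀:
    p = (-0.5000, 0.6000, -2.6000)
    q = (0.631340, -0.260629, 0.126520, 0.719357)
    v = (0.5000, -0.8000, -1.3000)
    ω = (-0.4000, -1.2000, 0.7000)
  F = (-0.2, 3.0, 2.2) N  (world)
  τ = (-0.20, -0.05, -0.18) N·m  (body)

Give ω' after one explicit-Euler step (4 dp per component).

ω' = (-0.5496, -1.2520, 0.6115)

precession coupling ω×(Iω) = (-0.0504, 0.0280, 0.0192)
angular accel α = (-1.8700, -0.6500, -1.1067)
new body rate ω' = (-0.5496, -1.2520, 0.6115)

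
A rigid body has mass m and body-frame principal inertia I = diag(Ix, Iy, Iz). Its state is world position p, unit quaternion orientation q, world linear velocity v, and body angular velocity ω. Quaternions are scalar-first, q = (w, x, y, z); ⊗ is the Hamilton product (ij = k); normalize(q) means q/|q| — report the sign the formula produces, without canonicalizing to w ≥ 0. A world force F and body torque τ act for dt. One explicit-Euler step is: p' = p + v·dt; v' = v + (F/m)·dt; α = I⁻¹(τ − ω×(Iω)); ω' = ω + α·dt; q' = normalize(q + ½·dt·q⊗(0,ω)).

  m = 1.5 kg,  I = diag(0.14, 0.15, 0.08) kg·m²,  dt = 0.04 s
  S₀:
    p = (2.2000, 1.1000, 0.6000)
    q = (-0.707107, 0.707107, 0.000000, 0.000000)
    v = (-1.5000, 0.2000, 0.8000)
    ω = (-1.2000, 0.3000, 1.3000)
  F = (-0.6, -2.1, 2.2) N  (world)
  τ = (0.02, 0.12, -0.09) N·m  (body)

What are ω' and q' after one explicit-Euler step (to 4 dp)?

α = I⁻¹(τ − ω×Iω) = (0.3379, 1.4240, -1.0800)
ω + α·dt = (-1.1865, 0.3570, 1.2568)
q⊗(0,ω) = (0.8485284, 0.8485284, -1.1313712, -0.7071070)
updated quaternion q' = (-0.6897, 0.7236, -0.0226, -0.0141)

ω' = (-1.1865, 0.3570, 1.2568)
q' = (-0.6897, 0.7236, -0.0226, -0.0141)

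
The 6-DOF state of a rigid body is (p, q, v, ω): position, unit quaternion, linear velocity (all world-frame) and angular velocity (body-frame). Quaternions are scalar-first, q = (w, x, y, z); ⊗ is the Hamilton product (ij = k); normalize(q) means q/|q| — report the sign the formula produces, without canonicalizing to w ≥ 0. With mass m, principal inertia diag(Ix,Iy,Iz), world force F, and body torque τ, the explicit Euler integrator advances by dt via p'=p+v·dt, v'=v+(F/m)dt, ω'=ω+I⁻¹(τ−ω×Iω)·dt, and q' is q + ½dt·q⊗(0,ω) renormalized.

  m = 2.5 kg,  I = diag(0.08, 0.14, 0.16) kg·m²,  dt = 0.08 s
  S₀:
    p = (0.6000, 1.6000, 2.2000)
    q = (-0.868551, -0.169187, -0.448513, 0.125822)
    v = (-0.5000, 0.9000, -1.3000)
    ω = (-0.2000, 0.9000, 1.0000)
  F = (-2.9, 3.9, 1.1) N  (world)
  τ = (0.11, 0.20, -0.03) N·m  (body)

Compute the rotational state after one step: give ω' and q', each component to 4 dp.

gyro term ω×Iω = (0.0180, 0.0160, -0.0108)
(τ − ω×Iω)/I = (1.1500, 1.3143, -0.1200)
new body rate ω' = (-0.1080, 1.0051, 0.9904)
2q̇ = q⊗(0,ω) = (0.2440023, -0.3880426, -0.6376733, -1.1105219)
q' = normalize(q + ½dt·q⊗(0,ω)) = (-0.8575, -0.1844, -0.4733, 0.0813)

ω' = (-0.1080, 1.0051, 0.9904)
q' = (-0.8575, -0.1844, -0.4733, 0.0813)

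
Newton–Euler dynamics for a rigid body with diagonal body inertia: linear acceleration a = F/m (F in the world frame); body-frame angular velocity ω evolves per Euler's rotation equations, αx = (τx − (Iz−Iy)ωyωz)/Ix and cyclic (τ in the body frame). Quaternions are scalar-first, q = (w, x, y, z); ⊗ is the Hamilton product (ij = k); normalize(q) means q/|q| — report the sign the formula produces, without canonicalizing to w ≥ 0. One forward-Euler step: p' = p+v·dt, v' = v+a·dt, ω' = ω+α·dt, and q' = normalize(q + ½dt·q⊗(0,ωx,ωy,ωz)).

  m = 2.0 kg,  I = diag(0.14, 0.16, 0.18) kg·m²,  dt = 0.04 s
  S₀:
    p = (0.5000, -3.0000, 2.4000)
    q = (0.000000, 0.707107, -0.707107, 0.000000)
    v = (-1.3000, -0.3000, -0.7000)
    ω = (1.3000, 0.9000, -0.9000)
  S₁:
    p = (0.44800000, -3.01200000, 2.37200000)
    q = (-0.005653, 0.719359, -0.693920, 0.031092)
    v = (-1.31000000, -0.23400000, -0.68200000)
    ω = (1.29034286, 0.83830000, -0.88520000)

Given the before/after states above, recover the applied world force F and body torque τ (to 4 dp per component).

F = (-0.5000, 3.3000, 0.9000)
τ = (-0.0500, -0.2000, 0.0900)

velocity change Δv = (-0.01000000, 0.06600000, 0.01800000)
applied force F = (-0.5000, 3.3000, 0.9000)
Δω = ω₁−ω₀ = (-0.00965714, -0.06170000, 0.01480000)
precession coupling = (-0.0162, 0.0468, 0.0234)
applied torque τ = (-0.0500, -0.2000, 0.0900)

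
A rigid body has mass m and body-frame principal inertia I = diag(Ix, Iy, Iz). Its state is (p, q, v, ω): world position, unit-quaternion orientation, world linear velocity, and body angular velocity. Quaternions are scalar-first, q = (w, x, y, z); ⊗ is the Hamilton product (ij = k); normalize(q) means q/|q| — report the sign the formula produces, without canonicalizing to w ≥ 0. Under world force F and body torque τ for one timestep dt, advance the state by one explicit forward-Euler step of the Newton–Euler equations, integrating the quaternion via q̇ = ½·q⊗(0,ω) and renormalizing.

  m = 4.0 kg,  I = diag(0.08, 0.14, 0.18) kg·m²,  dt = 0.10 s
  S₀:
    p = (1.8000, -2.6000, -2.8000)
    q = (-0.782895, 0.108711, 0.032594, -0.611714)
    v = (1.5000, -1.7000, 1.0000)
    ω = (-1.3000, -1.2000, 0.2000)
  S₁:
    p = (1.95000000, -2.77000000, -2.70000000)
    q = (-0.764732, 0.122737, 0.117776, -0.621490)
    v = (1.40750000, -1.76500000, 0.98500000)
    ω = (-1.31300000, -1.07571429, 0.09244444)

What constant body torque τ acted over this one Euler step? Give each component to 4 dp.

τ = (-0.0200, 0.2000, -0.1000)

ω₁ − ω₀ = (-0.01300000, 0.12428571, -0.10755556)
applied torque τ = (-0.0200, 0.2000, -0.1000)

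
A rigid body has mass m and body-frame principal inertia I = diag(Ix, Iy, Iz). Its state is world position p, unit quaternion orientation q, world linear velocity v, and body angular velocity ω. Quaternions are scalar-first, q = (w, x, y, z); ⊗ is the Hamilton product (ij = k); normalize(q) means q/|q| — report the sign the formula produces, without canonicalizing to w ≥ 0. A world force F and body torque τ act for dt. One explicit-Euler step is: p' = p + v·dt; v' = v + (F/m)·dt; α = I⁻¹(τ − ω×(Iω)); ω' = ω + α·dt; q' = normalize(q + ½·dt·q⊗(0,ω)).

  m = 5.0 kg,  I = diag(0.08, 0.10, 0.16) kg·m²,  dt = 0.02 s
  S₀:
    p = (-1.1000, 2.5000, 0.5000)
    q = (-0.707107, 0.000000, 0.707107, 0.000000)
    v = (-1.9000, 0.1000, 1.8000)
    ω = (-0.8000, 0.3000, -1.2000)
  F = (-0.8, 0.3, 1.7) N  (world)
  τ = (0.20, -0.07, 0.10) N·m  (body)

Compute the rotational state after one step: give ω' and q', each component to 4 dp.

ω' = (-0.7446, 0.3014, -1.1869)
q' = (-0.7092, -0.0028, 0.7049, 0.0141)

precession coupling ω×(Iω) = (-0.0216, -0.0768, -0.0048)
(τ − ω×Iω)/I = (2.7700, 0.0680, 0.6550)
ω' = ω + α·dt = (-0.7446, 0.3014, -1.1869)
2q̇ = q⊗(0,ω) = (-0.2121321, -0.2828428, -0.2121321, 1.4142140)
q + ½dt·q⊗(0,ω), renormalized = (-0.7092, -0.0028, 0.7049, 0.0141)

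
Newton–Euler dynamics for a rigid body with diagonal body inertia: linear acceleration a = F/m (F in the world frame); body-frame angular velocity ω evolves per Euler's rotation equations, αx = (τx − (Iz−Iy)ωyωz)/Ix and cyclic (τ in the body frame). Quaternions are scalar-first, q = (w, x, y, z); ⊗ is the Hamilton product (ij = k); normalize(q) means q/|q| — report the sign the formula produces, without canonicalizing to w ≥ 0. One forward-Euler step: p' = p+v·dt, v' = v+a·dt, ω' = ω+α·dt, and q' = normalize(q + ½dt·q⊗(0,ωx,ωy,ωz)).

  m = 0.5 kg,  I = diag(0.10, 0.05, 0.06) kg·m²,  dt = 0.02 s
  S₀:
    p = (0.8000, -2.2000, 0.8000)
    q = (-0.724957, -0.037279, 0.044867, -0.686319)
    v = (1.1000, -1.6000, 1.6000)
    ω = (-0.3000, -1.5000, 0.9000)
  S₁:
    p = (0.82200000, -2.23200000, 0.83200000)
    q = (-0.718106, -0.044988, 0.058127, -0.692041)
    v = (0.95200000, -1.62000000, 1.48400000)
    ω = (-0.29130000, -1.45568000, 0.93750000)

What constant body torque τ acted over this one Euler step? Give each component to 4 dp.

τ = (0.0300, 0.1000, 0.0900)

rate change Δω = (0.00870000, 0.04432000, 0.03750000)
gyro term ω₀×Iω₀ = (-0.0135, -0.0108, -0.0225)
I·α + gyro = (0.0300, 0.1000, 0.0900)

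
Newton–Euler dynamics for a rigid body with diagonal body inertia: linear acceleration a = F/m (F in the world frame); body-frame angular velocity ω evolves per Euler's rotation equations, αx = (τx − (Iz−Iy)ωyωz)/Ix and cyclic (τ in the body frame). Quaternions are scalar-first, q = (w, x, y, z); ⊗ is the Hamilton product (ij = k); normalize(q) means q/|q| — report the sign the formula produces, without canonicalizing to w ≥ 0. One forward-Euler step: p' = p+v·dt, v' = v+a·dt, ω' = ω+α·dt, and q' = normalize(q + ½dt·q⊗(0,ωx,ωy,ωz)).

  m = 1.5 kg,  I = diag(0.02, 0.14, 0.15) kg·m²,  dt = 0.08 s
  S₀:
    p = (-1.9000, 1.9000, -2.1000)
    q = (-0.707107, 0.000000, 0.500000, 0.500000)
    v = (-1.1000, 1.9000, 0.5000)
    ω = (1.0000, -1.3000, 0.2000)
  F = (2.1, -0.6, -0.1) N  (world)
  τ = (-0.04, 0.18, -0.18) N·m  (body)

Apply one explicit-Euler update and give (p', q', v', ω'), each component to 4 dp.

p' = p + v·dt = (-1.9880, 2.0520, -2.0600)
v' = v + a·dt = (-0.9880, 1.8680, 0.4947)
angular accel α = (-1.8700, 1.4714, -0.1600)
new body rate ω' = (0.8504, -1.1823, 0.1872)
q⊗(0,ω) = (0.5500000, 0.0428930, 1.4192391, -0.6414214)
q + ½dt·q⊗(0,ω), renormalized = (-0.6836, 0.0017, 0.5556, 0.4733)

p' = (-1.9880, 2.0520, -2.0600)
q' = (-0.6836, 0.0017, 0.5556, 0.4733)
v' = (-0.9880, 1.8680, 0.4947)
ω' = (0.8504, -1.1823, 0.1872)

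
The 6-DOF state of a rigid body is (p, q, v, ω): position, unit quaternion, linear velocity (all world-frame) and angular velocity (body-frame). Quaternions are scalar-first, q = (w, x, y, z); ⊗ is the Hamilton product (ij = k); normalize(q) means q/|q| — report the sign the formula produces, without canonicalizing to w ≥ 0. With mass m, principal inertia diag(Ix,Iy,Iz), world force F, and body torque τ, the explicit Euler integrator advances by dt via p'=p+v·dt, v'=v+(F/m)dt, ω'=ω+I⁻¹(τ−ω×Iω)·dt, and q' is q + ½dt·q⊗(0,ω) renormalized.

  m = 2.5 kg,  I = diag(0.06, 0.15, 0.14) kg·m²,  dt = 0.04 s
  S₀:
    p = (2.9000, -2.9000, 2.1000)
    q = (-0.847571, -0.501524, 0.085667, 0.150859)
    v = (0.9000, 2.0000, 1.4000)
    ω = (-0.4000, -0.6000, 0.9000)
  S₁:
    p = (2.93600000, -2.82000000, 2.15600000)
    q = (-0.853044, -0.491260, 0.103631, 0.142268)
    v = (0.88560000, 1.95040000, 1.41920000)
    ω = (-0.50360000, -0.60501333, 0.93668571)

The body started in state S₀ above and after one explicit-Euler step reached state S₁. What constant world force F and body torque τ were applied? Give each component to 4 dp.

F = (-0.9000, -3.1000, 1.2000)
τ = (-0.1500, 0.0100, 0.1500)

ω₁ − ω₀ = (-0.10360000, -0.00501333, 0.03668571)
gyro term ω₀×Iω₀ = (0.0054, 0.0288, 0.0216)
τ = I·(Δω/dt) + ω₀×(Iω₀) = (-0.1500, 0.0100, 0.1500)
v₁ − v₀ = (-0.01440000, -0.04960000, 0.01920000)
applied force F = (-0.9000, -3.1000, 1.2000)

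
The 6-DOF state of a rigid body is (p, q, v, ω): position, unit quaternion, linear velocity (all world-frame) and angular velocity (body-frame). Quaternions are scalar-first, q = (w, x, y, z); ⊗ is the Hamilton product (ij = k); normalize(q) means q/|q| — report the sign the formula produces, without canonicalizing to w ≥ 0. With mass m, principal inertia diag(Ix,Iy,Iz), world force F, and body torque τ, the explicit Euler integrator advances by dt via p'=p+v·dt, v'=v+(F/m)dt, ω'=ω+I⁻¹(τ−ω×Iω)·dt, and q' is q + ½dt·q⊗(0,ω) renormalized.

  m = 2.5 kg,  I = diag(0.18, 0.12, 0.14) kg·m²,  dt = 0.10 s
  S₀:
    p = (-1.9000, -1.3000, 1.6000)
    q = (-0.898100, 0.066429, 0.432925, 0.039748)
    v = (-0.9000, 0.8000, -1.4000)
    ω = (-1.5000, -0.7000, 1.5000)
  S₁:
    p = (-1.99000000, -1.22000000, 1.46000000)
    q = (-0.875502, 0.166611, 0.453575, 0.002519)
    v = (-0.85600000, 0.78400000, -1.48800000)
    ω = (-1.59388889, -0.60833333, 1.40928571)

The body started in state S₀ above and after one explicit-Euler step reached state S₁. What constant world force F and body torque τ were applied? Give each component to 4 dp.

velocity change Δv = (0.04400000, -0.01600000, -0.08800000)
applied force F = (1.1000, -0.4000, -2.2000)
Δω = ω₁−ω₀ = (-0.09388889, 0.09166667, -0.09071429)
gyro term ω₀×Iω₀ = (-0.0210, -0.0900, -0.0630)
I·α + gyro = (-0.1900, 0.0200, -0.1900)

F = (1.1000, -0.4000, -2.2000)
τ = (-0.1900, 0.0200, -0.1900)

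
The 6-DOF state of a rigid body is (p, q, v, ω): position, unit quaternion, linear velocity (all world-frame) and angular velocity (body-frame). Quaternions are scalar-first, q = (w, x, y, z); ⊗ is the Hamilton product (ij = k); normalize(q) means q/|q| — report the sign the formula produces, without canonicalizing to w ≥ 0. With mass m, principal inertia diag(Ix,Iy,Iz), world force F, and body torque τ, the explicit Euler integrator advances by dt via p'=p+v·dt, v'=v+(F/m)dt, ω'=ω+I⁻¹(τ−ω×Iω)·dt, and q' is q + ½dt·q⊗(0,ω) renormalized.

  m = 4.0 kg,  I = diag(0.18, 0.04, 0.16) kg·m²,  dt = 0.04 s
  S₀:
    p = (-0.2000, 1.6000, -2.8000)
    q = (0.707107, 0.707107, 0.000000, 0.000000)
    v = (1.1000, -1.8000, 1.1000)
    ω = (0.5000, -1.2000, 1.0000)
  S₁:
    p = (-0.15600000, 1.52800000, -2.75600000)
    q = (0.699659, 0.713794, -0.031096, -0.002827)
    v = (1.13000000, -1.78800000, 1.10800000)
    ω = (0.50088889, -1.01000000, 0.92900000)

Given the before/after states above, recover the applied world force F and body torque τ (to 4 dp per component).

Δω = ω₁−ω₀ = (0.00088889, 0.19000000, -0.07100000)
ω₀×(Iω₀) = (-0.1440, 0.0100, 0.0840)
I·α + gyro = (-0.1400, 0.2000, -0.2000)
v₁ − v₀ = (0.03000000, 0.01200000, 0.00800000)
F = m·Δv/dt = (3.0000, 1.2000, 0.8000)

F = (3.0000, 1.2000, 0.8000)
τ = (-0.1400, 0.2000, -0.2000)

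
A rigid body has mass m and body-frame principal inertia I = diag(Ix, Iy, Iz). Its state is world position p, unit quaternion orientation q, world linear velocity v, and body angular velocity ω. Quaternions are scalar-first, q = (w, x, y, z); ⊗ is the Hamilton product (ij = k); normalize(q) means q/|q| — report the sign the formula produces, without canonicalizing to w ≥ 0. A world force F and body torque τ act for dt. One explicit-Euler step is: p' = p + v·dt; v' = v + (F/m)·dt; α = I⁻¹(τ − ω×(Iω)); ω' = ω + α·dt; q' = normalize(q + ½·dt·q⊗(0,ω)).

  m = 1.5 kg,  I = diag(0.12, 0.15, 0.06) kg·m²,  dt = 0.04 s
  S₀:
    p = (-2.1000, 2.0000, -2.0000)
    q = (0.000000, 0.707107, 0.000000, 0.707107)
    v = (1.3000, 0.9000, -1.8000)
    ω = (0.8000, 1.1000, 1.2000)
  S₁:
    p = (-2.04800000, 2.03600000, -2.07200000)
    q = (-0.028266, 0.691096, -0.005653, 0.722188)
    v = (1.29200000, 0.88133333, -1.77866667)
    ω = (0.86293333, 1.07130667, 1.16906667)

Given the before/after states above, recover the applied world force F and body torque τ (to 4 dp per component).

velocity change Δv = (-0.00800000, -0.01866667, 0.02133333)
applied force F = (-0.3000, -0.7000, 0.8000)
ω₁ − ω₀ = (0.06293333, -0.02869333, -0.03093333)
gyro term ω₀×Iω₀ = (-0.1188, 0.0576, 0.0264)
applied torque τ = (0.0700, -0.0500, -0.0200)

F = (-0.3000, -0.7000, 0.8000)
τ = (0.0700, -0.0500, -0.0200)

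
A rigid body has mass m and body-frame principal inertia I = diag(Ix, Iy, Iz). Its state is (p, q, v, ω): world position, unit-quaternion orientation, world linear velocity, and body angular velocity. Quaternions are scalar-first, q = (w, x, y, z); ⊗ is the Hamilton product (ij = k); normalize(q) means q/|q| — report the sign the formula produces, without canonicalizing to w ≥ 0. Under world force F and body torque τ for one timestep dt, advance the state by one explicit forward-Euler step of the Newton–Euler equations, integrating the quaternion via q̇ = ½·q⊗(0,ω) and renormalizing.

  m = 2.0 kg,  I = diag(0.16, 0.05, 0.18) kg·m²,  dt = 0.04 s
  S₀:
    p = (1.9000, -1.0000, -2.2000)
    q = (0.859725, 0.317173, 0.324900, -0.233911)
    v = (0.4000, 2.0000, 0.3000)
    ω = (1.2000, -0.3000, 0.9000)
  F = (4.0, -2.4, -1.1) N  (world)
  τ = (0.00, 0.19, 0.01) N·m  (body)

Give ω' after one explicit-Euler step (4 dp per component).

ω' = (1.2088, -0.1307, 0.8934)

precession coupling ω×(Iω) = (-0.0351, -0.0216, 0.0396)
(τ − ω×Iω)/I = (0.2194, 4.2320, -0.1644)
ω + α·dt = (1.2088, -0.1307, 0.8934)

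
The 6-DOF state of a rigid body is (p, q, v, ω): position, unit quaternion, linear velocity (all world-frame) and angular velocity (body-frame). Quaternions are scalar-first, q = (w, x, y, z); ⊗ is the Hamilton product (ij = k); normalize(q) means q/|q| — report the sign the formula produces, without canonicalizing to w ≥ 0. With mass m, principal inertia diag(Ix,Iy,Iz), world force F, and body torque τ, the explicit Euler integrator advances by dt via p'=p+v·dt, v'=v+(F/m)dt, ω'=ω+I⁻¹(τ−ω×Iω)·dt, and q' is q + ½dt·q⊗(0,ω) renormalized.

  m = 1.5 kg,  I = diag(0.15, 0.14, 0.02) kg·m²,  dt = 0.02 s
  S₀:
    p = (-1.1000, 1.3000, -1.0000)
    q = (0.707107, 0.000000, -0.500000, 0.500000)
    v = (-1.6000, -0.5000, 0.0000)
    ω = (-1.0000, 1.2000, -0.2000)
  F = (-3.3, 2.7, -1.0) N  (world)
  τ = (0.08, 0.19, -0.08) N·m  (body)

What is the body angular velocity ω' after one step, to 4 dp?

angular accel α = (0.3413, 1.1714, -4.6000)
ω + α·dt = (-0.9932, 1.2234, -0.2920)

ω' = (-0.9932, 1.2234, -0.2920)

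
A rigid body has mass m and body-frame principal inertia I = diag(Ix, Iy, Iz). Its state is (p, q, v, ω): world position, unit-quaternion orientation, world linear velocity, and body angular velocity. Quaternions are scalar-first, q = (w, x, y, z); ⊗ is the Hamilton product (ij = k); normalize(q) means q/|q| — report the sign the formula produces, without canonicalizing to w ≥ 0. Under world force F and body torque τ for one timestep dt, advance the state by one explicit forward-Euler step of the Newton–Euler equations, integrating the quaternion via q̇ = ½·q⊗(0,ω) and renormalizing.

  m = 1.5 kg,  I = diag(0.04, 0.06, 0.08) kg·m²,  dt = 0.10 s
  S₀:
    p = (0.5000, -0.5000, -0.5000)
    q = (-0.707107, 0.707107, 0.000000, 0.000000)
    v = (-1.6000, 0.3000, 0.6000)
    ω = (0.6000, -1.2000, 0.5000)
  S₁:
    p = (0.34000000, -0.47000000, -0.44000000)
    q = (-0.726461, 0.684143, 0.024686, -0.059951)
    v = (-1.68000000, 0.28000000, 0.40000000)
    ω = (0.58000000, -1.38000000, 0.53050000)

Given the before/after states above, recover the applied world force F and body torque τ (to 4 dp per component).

Δv = v₁−v₀ = (-0.08000000, -0.02000000, -0.20000000)
F = m·Δv/dt = (-1.2000, -0.3000, -3.0000)
ω₁ − ω₀ = (-0.02000000, -0.18000000, 0.03050000)
τ = I·(Δω/dt) + ω₀×(Iω₀) = (-0.0200, -0.1200, 0.0100)

F = (-1.2000, -0.3000, -3.0000)
τ = (-0.0200, -0.1200, 0.0100)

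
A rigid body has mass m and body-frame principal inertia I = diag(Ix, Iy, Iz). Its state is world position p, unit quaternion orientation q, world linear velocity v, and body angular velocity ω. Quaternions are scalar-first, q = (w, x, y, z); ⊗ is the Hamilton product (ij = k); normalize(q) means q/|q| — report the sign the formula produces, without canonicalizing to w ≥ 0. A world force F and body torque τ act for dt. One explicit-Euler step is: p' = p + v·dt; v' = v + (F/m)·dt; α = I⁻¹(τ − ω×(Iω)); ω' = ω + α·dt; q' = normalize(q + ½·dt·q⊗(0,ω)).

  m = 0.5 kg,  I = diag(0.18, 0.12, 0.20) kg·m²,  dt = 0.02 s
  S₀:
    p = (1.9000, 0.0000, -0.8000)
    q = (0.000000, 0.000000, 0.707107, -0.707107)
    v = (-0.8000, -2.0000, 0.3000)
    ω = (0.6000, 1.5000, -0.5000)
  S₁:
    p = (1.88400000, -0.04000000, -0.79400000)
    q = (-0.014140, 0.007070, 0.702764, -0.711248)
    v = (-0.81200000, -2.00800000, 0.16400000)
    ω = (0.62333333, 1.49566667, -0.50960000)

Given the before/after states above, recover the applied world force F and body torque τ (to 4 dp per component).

F = (-0.3000, -0.2000, -3.4000)
τ = (0.1500, -0.0200, -0.1500)

Δω = ω₁−ω₀ = (0.02333333, -0.00433333, -0.00960000)
gyro term ω₀×Iω₀ = (-0.0600, 0.0060, -0.0540)
I·α + gyro = (0.1500, -0.0200, -0.1500)
v₁ − v₀ = (-0.01200000, -0.00800000, -0.13600000)
F = m·Δv/dt = (-0.3000, -0.2000, -3.4000)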